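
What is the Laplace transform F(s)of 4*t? 4/s^2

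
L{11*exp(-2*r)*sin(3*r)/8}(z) 33/(8*((z + 2)^2 + 9))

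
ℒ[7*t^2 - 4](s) 14/s^3 - 4/s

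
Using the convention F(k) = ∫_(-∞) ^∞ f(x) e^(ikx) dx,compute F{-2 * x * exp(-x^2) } -I * sqrt(pi) * k * exp(-k^2/4) 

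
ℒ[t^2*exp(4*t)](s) 2/(s - 4)^3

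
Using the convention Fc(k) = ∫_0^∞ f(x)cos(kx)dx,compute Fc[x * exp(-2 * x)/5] (4 - k^2)/(5 * (k^2 + 4)^2)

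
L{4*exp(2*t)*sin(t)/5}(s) 4/(5*((s - 2)^2+1))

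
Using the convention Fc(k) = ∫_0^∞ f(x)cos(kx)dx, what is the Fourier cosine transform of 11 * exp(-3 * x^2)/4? 11 * sqrt(3) * sqrt(pi) * exp(-k^2/12)/24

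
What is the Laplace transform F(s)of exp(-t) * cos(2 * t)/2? (s+1)/(2 * ((s+1)^2+4))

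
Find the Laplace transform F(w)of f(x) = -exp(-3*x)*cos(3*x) (-w - 3)/((w + 3)^2 + 9)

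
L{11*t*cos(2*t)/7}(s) 11*(s^2 - 4)/(7*(s^2 + 4)^2)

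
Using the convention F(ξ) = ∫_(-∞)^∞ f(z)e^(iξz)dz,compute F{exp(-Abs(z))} 2/(ξ^2+1)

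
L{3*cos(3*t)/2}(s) 3*s/(2*(s^2 + 9))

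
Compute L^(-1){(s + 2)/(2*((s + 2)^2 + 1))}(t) exp(-2*t)*cos(t)/2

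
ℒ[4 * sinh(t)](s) 4/(s^2 - 1)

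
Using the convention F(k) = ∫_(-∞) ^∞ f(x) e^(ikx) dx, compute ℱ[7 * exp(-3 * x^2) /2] 7 * sqrt(3) * sqrt(pi) * exp(-k^2/12) /6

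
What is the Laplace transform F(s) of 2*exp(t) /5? 2/(5*(s - 1) ) 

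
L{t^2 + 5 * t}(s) 5/s^2 + 2/s^3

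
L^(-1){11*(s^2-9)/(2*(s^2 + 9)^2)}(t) 11*t*cos(3*t)/2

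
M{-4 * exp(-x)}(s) -4 * gamma(s)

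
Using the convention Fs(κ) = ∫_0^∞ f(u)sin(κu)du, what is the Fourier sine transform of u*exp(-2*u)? 4*κ/(κ^2+4)^2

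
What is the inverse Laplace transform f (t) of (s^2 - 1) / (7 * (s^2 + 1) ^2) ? t * cos (t) /7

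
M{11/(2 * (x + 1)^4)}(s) 11 * gamma(s) * gamma(4 - s)/12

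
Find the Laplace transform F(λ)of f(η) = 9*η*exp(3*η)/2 9/(2*(λ - 3)^2)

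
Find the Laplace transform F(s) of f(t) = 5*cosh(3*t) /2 5*s/(2*(s^2-9) ) 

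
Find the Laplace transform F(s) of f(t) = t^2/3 2/(3*s^3) 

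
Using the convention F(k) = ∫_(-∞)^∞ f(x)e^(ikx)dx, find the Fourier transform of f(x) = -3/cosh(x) -3 * pi/cosh(pi * k/2)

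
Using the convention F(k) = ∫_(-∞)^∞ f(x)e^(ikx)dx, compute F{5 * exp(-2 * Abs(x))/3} 20/(3 * (k^2 + 4))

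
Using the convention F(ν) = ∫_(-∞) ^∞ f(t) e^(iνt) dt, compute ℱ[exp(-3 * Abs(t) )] 6/(ν^2 + 9) 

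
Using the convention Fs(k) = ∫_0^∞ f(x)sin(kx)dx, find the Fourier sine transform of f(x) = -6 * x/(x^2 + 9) -3 * pi * exp(-3 * k)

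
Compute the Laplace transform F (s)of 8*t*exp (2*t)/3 8/ (3*(s - 2)^2)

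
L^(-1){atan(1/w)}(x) sin(x)/x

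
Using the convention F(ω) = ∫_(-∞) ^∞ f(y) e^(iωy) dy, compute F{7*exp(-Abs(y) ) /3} 14/(3*(ω^2 + 1) ) 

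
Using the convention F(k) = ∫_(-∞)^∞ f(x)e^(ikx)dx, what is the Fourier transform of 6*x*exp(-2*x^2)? 3*sqrt(2)*I*sqrt(pi)*k*exp(-k^2/8)/4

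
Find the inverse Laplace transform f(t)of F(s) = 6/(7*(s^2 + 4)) 3*sin(2*t)/7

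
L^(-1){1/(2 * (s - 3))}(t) exp(3 * t)/2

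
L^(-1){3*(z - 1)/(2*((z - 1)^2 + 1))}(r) 3*exp(r)*cos(r)/2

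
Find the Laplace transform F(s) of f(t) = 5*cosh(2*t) 5*s/(s^2 - 4) 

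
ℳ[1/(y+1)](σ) pi*csc(pi*σ)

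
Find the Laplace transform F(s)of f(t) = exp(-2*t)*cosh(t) (s + 2)/((s + 2)^2 - 1)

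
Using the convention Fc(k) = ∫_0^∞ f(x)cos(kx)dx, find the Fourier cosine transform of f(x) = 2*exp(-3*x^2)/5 sqrt(3)*sqrt(pi)*exp(-k^2/12)/15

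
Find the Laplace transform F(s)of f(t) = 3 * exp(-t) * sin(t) 3/((s + 1)^2 + 1)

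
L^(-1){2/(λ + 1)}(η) 2*exp(-η)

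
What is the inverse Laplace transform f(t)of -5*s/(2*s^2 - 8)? -5*cosh(2*t)/2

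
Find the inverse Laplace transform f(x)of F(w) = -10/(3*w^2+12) -5*sin(2*x)/3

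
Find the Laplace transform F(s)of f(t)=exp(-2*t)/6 1/(6*(s + 2))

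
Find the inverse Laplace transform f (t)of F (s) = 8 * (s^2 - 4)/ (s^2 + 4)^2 8 * t * cos (2 * t)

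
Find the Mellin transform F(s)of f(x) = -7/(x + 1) -7 * pi * csc(pi * s)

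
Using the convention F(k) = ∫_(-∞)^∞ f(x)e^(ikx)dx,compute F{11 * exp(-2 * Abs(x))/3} 44/(3 * (k^2 + 4))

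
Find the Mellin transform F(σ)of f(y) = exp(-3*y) gamma(σ)/3^σ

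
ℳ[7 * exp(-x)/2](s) 7 * gamma(s)/2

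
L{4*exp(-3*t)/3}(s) 4/(3*(s + 3))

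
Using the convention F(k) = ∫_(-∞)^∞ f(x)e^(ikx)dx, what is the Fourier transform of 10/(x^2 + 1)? 10 * pi * exp(-Abs(k))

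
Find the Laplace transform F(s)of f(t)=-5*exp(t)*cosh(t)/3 5*(1 - s)/(3*s*(s - 2))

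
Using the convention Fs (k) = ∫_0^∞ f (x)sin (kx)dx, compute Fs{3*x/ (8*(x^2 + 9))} 3*pi*exp (-3*k)/16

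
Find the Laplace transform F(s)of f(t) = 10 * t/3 10/(3 * s^2)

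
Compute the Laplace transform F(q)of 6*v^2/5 12/(5*q^3)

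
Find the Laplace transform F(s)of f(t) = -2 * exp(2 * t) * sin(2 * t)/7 -4/(7 * (s - 2)^2 + 28)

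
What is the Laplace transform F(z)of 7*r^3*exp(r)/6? 7/(z - 1)^4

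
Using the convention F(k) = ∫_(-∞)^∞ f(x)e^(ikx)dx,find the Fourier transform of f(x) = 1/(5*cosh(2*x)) pi/(10*cosh(pi*k/4))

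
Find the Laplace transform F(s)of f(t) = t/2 1/(2*s^2)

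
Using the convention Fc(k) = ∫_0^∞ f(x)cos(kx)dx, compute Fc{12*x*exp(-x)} 12*(1 - k^2)/(k^2 + 1)^2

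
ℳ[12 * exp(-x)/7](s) 12 * gamma(s)/7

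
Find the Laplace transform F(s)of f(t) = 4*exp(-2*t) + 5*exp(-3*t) 5/(s + 3) + 4/(s + 2)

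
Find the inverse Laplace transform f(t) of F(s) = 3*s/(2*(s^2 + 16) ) 3*cos(4*t) /2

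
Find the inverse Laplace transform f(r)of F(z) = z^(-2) r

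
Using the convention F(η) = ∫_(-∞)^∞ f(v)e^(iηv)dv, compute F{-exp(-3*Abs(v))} -6/(η^2+9)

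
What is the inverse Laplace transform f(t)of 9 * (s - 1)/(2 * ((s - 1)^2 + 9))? 9 * exp(t) * cos(3 * t)/2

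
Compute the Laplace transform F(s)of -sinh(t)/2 -1/(2*s^2-2)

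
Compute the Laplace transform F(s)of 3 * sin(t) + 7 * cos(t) 7 * s/(s^2 + 1) + 3/(s^2 + 1)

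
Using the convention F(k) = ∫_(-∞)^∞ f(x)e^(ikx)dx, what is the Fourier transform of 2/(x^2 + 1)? 2*pi*exp(-Abs(k))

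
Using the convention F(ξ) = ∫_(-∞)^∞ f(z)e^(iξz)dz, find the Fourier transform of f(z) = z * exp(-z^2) I * sqrt(pi) * ξ * exp(-ξ^2/4)/2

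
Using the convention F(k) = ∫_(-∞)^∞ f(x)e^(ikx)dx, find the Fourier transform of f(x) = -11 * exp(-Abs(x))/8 -11/(4 * k^2 + 4)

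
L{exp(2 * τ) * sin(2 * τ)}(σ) 2/((σ - 2)^2 + 4)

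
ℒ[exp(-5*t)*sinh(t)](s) 1/((s + 5)^2 - 1)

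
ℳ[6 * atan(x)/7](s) -3 * pi * sec(pi * s/2)/(7 * s)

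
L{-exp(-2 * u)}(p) -1/(p + 2)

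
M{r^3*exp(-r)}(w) gamma(w + 3)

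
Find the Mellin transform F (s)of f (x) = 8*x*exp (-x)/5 8*gamma (s + 1)/5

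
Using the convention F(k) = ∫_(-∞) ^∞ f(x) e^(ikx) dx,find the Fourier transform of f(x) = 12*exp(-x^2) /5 12*sqrt(pi)*exp(-k^2/4) /5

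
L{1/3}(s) 1/(3 * s)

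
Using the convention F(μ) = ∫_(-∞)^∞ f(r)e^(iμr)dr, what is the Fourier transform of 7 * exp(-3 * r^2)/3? 7 * sqrt(3) * sqrt(pi) * exp(-μ^2/12)/9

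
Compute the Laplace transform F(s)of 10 10/s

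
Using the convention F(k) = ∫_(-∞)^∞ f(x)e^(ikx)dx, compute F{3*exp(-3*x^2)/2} sqrt(3)*sqrt(pi)*exp(-k^2/12)/2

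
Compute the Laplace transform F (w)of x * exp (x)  (w - 1)^ (-2)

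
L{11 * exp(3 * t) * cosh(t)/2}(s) 11 * (s - 3)/(2 * ((s - 3)^2 - 1))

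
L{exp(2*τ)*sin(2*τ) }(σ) 2/((σ - 2) ^2 + 4) 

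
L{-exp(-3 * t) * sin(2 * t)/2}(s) -1/((s + 3)^2 + 4)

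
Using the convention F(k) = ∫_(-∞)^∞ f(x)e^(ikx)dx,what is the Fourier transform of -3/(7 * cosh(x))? -3 * pi/(7 * cosh(pi * k/2))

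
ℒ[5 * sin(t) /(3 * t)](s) 5 * atan(1/s) /3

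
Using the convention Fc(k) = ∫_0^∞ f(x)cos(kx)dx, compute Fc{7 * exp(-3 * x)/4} 21/(4 * (k^2 + 9))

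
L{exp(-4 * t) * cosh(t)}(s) (s + 4)/((s + 4)^2 - 1)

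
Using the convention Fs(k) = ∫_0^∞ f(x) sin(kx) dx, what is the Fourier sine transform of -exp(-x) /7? -k/(7*k^2 + 7) 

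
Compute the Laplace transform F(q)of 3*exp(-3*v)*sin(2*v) 6/((q + 3)^2 + 4)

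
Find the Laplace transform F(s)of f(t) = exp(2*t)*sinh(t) 1/((s - 2)^2 - 1)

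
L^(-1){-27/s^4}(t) -9*t^3/2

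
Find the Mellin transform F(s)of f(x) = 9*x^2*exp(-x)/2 9*gamma(s + 2)/2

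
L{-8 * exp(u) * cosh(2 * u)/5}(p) 8 * (1 - p)/(5 * ((p - 1)^2-4))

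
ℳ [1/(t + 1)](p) pi*csc(pi*p)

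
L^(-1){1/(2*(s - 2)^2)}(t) t*exp(2*t)/2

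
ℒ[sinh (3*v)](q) 3/ (q^2 - 9)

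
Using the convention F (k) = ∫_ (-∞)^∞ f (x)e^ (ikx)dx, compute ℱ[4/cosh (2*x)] 2*pi/cosh (pi*k/4)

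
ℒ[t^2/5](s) 2/(5 * s^3)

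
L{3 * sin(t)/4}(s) 3/(4 * (s^2 + 1))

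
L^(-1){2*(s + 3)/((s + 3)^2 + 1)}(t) 2*exp(-3*t)*cos(t)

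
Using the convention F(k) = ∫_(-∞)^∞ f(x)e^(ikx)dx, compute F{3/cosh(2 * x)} 3 * pi/(2 * cosh(pi * k/4))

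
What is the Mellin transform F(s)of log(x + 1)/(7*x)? -pi*csc(pi*s)/(7*s - 7)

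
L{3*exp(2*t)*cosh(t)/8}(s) 3*(s - 2)/(8*((s - 2)^2 - 1))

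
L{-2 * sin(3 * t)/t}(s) -2 * atan(3/s)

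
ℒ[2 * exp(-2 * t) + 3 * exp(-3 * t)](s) 2/(s + 2) + 3/(s + 3)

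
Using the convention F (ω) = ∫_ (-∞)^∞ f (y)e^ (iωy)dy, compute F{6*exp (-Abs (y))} 12/ (ω^2 + 1)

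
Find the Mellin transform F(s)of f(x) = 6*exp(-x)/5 6*gamma(s)/5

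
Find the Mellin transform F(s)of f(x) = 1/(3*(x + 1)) pi*csc(pi*s)/3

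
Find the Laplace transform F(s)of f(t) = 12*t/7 12/(7*s^2)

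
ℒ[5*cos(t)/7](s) 5*s/(7*(s^2 + 1))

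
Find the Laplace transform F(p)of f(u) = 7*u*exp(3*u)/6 7/(6*(p - 3)^2)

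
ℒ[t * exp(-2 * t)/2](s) 1/(2 * (s + 2)^2)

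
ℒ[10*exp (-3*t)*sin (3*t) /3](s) 10/ ( (s + 3) ^2 + 9) 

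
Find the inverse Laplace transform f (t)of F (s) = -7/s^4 -7 * t^3/6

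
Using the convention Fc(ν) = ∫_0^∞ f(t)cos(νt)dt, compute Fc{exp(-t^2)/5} sqrt(pi)*exp(-ν^2/4)/10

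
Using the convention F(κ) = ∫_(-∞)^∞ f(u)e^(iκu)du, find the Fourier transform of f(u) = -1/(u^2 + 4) -pi * exp(-2 * Abs(κ))/2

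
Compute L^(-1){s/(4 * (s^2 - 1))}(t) cosh(t)/4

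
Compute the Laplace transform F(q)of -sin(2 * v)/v -atan(2/q)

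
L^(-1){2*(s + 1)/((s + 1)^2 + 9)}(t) 2*exp(-t)*cos(3*t)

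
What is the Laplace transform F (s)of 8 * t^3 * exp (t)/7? 48/ (7 * (s - 1)^4)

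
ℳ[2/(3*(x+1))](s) 2*pi*csc(pi*s)/3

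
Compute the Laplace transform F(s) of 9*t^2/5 18/(5*s^3) 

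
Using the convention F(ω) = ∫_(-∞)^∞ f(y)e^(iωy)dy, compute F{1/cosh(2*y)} pi/(2*cosh(pi*ω/4))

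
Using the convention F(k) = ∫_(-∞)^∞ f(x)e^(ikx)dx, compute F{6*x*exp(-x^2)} 3*I*sqrt(pi)*k*exp(-k^2/4)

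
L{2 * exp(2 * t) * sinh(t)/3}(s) 2/(3 * ((s - 2)^2 - 1))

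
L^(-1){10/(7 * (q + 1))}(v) 10 * exp(-v)/7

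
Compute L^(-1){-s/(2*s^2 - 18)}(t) -cosh(3*t)/2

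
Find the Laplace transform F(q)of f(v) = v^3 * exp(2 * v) 6/(q - 2)^4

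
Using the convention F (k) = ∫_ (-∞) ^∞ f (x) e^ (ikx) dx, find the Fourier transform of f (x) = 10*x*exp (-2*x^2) 5*sqrt (2)*I*sqrt (pi)*k*exp (-k^2/8) /4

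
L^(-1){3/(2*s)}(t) 3/2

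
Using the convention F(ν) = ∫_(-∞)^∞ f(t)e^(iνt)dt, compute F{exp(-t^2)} sqrt(pi)*exp(-ν^2/4)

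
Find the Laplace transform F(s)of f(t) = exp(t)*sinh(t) 1/(s*(s - 2))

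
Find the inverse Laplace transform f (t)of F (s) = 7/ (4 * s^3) 7 * t^2/8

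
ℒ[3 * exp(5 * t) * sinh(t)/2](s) 3/(2 * ((s - 5)^2 - 1))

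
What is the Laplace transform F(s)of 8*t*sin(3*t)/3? 16*s/(s^2+9)^2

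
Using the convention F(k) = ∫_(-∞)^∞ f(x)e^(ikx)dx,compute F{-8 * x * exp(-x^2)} -4 * I * sqrt(pi) * k * exp(-k^2/4)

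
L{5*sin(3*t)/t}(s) 5*atan(3/s)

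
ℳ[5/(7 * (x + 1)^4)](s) 5 * gamma(s) * gamma(4 - s)/42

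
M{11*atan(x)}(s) -11*pi*sec(pi*s/2)/(2*s)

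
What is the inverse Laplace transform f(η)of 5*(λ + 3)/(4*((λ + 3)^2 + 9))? 5*exp(-3*η)*cos(3*η)/4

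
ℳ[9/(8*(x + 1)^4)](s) 3*gamma(s)*gamma(4 - s)/16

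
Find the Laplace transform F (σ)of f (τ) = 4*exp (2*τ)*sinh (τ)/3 4/ (3*( (σ - 2)^2 - 1))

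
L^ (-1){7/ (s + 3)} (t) 7*exp (-3*t)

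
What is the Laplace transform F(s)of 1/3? 1/(3 * s)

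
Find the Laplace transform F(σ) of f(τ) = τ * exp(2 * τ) (σ - 2) ^(-2) 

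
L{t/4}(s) 1/(4*s^2)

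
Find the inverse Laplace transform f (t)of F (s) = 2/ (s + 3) 2 * exp (-3 * t)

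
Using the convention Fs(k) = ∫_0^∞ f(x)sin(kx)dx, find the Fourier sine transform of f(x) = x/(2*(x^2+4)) pi*exp(-2*k)/4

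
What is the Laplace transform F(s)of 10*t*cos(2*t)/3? 10*(s^2 - 4)/(3*(s^2 + 4)^2)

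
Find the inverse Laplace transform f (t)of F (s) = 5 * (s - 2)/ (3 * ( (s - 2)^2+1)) 5 * exp (2 * t) * cos (t)/3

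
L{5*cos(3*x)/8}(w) 5*w/(8*(w^2 + 9))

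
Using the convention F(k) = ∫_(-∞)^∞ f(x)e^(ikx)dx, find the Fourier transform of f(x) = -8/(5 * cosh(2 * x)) -4 * pi/(5 * cosh(pi * k/4))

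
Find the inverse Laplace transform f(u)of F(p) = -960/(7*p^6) -8*u^5/7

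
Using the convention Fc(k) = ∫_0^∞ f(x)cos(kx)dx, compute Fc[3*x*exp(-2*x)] 3*(4 - k^2)/(k^2 + 4)^2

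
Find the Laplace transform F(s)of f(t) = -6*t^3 -36/s^4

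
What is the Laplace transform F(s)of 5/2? 5/(2 * s)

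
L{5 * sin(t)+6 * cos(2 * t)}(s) 6 * s/(s^2+4)+5/(s^2+1)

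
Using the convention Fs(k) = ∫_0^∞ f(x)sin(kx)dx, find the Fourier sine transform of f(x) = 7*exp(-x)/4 7*k/(4*(k^2 + 1))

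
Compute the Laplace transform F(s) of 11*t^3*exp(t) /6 11/(s - 1) ^4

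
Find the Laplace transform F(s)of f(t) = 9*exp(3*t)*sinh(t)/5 9/(5*((s - 3)^2 - 1))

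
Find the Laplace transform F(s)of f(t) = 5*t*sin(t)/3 10*s/(3*(s^2 + 1)^2)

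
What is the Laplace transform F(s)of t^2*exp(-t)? 2/(s + 1)^3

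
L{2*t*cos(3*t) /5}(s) 2*(s^2-9) /(5*(s^2 + 9) ^2) 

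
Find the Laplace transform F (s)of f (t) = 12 12/s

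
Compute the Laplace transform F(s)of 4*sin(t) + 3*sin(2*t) 6/(s^2 + 4) + 4/(s^2 + 1)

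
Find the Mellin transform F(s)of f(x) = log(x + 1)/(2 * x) -pi * csc(pi * s)/(2 * s - 2)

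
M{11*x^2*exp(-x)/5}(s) 11*gamma(s + 2)/5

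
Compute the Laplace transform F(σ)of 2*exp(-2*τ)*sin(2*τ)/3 4/(3*((σ+2)^2+4))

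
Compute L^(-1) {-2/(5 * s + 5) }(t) -2 * exp(-t) /5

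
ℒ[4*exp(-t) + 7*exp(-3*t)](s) 7/(s + 3) + 4/(s + 1)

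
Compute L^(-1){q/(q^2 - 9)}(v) cosh(3*v)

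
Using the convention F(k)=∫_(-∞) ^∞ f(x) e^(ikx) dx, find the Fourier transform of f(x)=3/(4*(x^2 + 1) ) 3*pi*exp(-Abs(k) ) /4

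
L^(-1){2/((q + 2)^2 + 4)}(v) exp(-2*v)*sin(2*v)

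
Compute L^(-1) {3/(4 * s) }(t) 3/4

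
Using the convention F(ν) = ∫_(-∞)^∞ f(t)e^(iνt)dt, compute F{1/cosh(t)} pi/cosh(pi * ν/2)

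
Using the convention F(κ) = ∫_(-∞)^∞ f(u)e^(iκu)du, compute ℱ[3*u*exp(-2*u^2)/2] 3*sqrt(2)*I*sqrt(pi)*κ*exp(-κ^2/8)/16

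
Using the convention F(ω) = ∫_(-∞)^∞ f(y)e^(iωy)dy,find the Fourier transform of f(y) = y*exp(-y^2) I*sqrt(pi)*ω*exp(-ω^2/4)/2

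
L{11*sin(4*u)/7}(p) 44/(7*(p^2 + 16))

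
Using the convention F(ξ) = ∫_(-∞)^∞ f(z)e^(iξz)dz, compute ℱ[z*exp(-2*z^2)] sqrt(2)*I*sqrt(pi)*ξ*exp(-ξ^2/8)/8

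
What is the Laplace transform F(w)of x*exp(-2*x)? (w + 2)^(-2)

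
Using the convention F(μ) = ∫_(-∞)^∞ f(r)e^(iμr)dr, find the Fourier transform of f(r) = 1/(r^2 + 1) pi*exp(-Abs(μ))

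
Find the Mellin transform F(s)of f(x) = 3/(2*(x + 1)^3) 3*pi*(s - 2)*(s - 1)/(4*sin(pi*s))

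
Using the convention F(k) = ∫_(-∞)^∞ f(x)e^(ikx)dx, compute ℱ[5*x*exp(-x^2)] 5*I*sqrt(pi)*k*exp(-k^2/4)/2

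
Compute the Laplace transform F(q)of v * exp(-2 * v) (q + 2)^(-2)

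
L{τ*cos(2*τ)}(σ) (σ^2-4)/(σ^2 + 4)^2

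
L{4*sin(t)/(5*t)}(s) 4*atan(1/s)/5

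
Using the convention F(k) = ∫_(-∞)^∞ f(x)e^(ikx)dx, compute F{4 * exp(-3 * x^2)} 4 * sqrt(3) * sqrt(pi) * exp(-k^2/12)/3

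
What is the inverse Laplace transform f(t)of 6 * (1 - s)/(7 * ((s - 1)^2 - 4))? -6 * exp(t) * cosh(2 * t)/7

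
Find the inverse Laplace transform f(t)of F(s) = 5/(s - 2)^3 5*t^2*exp(2*t)/2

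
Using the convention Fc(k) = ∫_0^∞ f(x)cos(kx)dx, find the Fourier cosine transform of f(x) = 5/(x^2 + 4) 5 * pi * exp(-2 * k)/4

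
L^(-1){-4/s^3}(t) -2*t^2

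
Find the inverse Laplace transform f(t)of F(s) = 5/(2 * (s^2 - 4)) 5 * sinh(2 * t)/4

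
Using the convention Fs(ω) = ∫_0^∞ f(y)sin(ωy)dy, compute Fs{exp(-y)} ω/(ω^2 + 1)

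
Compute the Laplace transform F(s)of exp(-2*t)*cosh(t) (s+2)/((s+2)^2 - 1)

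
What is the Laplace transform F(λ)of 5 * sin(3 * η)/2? 15/(2 * (λ^2 + 9))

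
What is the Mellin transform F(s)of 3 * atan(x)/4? -3 * pi * sec(pi * s/2)/(8 * s)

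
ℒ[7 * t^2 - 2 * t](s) 14/s^3 - 2/s^2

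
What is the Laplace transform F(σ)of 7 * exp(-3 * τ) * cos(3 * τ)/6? 7 * (σ+3)/(6 * ((σ+3)^2+9))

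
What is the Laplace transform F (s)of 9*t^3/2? 27/s^4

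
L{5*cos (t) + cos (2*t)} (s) s/ (s^2 + 4) + 5*s/ (s^2 + 1)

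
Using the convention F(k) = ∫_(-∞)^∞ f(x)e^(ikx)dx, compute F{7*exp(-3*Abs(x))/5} 42/(5*(k^2 + 9))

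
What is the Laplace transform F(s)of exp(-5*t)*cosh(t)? (s + 5)/((s + 5)^2 - 1)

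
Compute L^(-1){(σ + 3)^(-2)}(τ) τ*exp(-3*τ)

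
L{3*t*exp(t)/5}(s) 3/(5*(s - 1)^2)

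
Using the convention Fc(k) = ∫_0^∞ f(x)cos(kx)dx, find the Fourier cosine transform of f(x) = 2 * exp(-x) 2/(k^2 + 1)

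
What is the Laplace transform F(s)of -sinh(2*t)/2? -1/(s^2 - 4)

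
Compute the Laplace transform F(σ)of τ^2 2/σ^3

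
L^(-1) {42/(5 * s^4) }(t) 7 * t^3/5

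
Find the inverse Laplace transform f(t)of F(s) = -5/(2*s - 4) -5*exp(2*t)/2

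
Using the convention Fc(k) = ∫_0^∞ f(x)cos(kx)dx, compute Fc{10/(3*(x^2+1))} 5*pi*exp(-k)/3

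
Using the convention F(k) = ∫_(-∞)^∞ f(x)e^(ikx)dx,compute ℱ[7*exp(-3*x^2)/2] 7*sqrt(3)*sqrt(pi)*exp(-k^2/12)/6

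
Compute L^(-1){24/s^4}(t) 4*t^3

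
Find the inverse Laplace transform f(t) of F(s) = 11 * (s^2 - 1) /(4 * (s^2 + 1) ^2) 11 * t * cos(t) /4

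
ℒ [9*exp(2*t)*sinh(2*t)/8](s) 9/(4*s*(s - 4))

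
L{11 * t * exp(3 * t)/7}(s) 11/(7 * (s - 3)^2)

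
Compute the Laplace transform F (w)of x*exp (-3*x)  (w + 3)^ (-2)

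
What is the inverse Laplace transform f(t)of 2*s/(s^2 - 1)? 2*cosh(t)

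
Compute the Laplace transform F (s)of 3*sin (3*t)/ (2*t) 3*atan (3/s)/2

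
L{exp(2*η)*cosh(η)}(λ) (λ - 2)/((λ - 2)^2-1)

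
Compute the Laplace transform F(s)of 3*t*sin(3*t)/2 9*s/(s^2 + 9)^2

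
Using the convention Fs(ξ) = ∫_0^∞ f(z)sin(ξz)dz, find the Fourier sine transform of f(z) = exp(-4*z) ξ/(ξ^2 + 16)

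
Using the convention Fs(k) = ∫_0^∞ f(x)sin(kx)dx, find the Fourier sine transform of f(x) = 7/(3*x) 7*pi/6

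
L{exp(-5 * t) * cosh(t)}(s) (s + 5)/((s + 5)^2 - 1)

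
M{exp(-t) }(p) gamma(p) 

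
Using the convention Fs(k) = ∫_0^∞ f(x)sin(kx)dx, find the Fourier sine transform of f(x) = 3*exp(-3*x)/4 3*k/(4*(k^2+9))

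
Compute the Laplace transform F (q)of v q^ (-2)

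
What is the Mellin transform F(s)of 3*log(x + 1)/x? -3*pi*csc(pi*s)/(s - 1)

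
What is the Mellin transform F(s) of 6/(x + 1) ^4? gamma(s)*gamma(4 - s) 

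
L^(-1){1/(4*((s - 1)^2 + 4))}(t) exp(t)*sin(2*t)/8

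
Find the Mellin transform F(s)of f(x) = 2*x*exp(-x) 2*gamma(s + 1)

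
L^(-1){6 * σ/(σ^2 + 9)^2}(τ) τ * sin(3 * τ)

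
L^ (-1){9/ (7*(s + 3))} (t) 9*exp (-3*t)/7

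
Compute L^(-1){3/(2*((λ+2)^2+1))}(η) 3*exp(-2*η)*sin(η)/2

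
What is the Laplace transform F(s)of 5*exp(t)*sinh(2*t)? 10/((s - 1)^2 - 4)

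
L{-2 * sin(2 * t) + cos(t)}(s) s/(s^2 + 1) - 4/(s^2 + 4)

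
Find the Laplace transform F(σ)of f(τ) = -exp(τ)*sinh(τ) -1/(σ*(σ - 2))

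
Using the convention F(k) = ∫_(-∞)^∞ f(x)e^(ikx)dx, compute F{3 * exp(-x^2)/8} 3 * sqrt(pi) * exp(-k^2/4)/8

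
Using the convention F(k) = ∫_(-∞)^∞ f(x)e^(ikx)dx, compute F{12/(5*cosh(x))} 12*pi/(5*cosh(pi*k/2))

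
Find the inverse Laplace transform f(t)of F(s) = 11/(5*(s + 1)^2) 11*t*exp(-t)/5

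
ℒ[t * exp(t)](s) (s - 1)^(-2)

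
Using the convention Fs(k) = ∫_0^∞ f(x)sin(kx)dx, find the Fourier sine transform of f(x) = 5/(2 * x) 5 * pi/4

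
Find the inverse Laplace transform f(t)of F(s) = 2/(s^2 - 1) 2*sinh(t)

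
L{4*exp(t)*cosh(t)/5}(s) 4*(s - 1)/(5*s*(s - 2))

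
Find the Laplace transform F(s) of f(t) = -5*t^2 -10/s^3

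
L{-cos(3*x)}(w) -w/(w^2 + 9)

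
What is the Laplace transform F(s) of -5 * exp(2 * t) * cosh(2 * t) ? 5 * (2 - s) /(s * (s - 4) ) 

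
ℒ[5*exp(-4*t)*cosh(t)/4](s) 5*(s + 4)/(4*((s + 4)^2-1))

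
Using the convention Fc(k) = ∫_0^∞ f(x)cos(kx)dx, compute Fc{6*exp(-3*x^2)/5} sqrt(3)*sqrt(pi)*exp(-k^2/12)/5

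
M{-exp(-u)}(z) -gamma(z)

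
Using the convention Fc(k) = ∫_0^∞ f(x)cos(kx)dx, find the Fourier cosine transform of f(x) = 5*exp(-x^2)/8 5*sqrt(pi)*exp(-k^2/4)/16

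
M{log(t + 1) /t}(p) -pi*csc(pi*p) /(p - 1) 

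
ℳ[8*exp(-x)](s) 8*gamma(s)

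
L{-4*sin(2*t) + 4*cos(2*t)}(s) 4*s/(s^2 + 4) - 8/(s^2 + 4)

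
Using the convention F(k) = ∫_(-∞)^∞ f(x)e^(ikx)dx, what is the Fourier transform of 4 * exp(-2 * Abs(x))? 16/(k^2 + 4)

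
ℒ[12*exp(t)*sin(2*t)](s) 24/((s - 1)^2 + 4)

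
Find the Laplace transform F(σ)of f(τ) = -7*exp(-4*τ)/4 -7/(4*σ + 16)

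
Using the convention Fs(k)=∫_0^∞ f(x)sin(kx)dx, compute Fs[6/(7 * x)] 3 * pi/7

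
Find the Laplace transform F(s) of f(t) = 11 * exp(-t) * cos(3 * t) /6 11 * (s + 1) /(6 * ((s + 1) ^2 + 9) ) 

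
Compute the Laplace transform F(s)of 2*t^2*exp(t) 4/(s - 1)^3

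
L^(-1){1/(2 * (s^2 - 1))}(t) sinh(t)/2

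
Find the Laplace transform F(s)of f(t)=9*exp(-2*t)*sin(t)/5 9/(5*((s + 2)^2 + 1))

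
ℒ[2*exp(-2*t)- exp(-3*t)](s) 2/(s + 2) - 1/(s + 3)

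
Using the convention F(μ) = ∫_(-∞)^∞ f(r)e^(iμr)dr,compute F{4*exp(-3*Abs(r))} 24/(μ^2 + 9)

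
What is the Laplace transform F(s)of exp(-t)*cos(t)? (s + 1)/((s + 1)^2 + 1)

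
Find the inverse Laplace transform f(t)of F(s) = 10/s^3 5*t^2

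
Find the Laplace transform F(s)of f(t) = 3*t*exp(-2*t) 3/(s + 2)^2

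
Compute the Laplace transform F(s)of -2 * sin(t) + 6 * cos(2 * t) 6 * s/(s^2 + 4)-2/(s^2 + 1)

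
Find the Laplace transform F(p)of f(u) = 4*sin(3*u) 12/(p^2 + 9)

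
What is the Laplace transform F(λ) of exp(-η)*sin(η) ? 1/((λ+1) ^2+1) 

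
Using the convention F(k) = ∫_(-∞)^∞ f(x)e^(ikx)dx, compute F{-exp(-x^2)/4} -sqrt(pi)*exp(-k^2/4)/4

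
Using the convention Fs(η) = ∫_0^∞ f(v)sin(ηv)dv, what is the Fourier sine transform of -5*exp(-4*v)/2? -5*η/(2*η^2+32)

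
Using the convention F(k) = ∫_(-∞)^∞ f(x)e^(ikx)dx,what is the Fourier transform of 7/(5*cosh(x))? 7*pi/(5*cosh(pi*k/2))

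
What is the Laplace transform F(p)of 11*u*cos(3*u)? 11*(p^2 - 9)/(p^2+9)^2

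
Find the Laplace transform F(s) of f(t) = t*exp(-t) (s + 1) ^(-2) 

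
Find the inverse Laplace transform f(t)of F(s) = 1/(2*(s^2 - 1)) sinh(t)/2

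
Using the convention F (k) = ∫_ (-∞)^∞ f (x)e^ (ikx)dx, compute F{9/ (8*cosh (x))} 9*pi/ (8*cosh (pi*k/2))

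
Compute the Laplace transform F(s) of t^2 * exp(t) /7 2/(7 * (s - 1) ^3) 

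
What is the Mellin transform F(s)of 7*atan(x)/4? -7*pi*sec(pi*s/2)/(8*s)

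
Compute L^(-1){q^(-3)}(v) v^2/2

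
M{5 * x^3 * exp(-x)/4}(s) 5 * gamma(s + 3)/4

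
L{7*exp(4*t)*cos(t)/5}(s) 7*(s - 4)/(5*((s - 4)^2+1))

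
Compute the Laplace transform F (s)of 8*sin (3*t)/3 8/ (s^2 + 9)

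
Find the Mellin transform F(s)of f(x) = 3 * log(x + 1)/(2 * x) -3 * pi * csc(pi * s)/(2 * s - 2)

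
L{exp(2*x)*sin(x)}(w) 1/((w - 2)^2 + 1)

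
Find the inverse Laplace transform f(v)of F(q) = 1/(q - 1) exp(v)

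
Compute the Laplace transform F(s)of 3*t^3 18/s^4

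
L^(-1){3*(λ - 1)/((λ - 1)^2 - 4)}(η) 3*exp(η)*cosh(2*η)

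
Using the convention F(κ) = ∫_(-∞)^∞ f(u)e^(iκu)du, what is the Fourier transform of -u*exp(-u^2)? -I*sqrt(pi)*κ*exp(-κ^2/4)/2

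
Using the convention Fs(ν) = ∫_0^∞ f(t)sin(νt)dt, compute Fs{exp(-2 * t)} ν/(ν^2 + 4)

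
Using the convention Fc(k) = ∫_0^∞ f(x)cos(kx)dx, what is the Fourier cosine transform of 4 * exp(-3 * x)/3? 4/(k^2 + 9)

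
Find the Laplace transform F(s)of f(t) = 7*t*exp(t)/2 7/(2*(s - 1)^2)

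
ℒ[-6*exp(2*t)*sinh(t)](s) -6/((s - 2)^2-1)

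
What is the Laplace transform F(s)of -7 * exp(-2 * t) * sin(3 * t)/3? -7/((s + 2)^2 + 9)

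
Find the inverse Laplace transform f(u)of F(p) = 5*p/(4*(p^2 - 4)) 5*cosh(2*u)/4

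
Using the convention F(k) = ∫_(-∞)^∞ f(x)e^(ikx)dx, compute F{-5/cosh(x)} -5 * pi/cosh(pi * k/2)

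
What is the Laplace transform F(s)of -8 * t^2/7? -16/(7 * s^3)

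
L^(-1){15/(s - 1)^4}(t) 5 * t^3 * exp(t)/2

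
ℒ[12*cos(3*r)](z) 12*z/(z^2+9)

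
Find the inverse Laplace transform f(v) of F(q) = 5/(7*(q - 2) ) 5*exp(2*v) /7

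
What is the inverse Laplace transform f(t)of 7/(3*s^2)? 7*t/3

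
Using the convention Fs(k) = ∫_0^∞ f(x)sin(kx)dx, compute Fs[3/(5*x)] 3*pi/10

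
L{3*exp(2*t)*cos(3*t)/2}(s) 3*(s - 2)/(2*((s - 2)^2 + 9))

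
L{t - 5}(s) s^(-2) - 5/s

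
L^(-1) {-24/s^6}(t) -t^5/5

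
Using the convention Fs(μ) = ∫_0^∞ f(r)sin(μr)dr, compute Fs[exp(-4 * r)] μ/(μ^2+16)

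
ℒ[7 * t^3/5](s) 42/(5 * s^4)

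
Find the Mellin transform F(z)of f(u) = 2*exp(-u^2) gamma(z/2)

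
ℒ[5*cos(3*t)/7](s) 5*s/(7*(s^2 + 9))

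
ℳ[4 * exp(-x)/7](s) 4 * gamma(s)/7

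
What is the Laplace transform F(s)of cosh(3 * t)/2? s/(2 * (s^2-9))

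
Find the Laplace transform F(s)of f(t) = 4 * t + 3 3/s + 4/s^2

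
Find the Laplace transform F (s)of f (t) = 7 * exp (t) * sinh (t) 7/ (s * (s - 2))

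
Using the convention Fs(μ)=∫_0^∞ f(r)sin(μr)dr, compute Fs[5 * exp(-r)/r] 5 * atan(μ)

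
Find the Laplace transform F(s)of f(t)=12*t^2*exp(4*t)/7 24/(7*(s - 4)^3)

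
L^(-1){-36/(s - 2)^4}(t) -6*t^3*exp(2*t)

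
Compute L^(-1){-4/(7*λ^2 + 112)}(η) -sin(4*η)/7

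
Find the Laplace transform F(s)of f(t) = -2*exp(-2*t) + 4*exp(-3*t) 4/(s + 3) - 2/(s + 2)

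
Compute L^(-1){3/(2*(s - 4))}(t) 3*exp(4*t)/2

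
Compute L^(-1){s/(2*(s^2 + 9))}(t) cos(3*t)/2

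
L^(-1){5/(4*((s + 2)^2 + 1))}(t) 5*exp(-2*t)*sin(t)/4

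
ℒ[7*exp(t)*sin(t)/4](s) 7/(4*((s - 1)^2 + 1))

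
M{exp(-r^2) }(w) gamma(w/2) /2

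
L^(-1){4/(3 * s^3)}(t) 2 * t^2/3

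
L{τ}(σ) σ^(-2)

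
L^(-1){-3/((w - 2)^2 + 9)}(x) -exp(2*x)*sin(3*x)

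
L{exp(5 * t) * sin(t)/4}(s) 1/(4 * ((s - 5)^2 + 1))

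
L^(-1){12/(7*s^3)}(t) 6*t^2/7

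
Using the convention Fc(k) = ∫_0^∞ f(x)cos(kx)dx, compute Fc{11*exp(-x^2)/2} 11*sqrt(pi)*exp(-k^2/4)/4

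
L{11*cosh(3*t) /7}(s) 11*s/(7*(s^2 - 9) ) 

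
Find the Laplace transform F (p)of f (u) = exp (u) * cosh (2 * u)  (p - 1)/ ( (p - 1)^2 - 4)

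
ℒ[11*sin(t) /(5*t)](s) 11*atan(1/s) /5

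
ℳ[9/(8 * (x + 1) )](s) 9 * pi * csc(pi * s) /8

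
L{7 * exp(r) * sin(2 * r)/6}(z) 7/(3 * ((z - 1)^2 + 4))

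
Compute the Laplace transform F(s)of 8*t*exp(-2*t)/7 8/(7*(s + 2)^2)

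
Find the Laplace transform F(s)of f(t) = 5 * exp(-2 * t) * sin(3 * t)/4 15/(4 * ((s + 2)^2 + 9))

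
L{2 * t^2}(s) 4/s^3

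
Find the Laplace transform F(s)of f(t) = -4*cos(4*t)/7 -4*s/(7*s^2 + 112)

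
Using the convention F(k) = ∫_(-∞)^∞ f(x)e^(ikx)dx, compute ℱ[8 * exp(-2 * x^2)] 4 * sqrt(2) * sqrt(pi) * exp(-k^2/8)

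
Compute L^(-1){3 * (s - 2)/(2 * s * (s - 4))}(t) 3 * exp(2 * t) * cosh(2 * t)/2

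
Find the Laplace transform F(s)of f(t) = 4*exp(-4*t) 4/(s + 4)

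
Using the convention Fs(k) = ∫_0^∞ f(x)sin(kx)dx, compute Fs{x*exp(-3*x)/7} 6*k/(7*(k^2 + 9)^2)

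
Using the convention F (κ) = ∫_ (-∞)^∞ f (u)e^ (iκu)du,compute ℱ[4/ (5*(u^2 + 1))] 4*pi*exp (-Abs (κ))/5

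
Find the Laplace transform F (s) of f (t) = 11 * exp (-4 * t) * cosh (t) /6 11 * (s+4) / (6 * ( (s+4) ^2 - 1) ) 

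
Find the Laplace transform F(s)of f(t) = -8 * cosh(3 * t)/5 -8 * s/(5 * s^2 - 45)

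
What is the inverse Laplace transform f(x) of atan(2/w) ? sin(2*x) /x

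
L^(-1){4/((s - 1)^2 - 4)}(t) 2*exp(t)*sinh(2*t)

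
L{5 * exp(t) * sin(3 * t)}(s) 15/((s - 1)^2 + 9)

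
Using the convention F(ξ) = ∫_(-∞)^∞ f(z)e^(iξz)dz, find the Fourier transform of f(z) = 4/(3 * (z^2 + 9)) 4 * pi * exp(-3 * Abs(ξ))/9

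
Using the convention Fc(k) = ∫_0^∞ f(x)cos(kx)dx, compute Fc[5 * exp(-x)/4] 5/(4 * (k^2 + 1))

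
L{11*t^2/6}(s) 11/(3*s^3)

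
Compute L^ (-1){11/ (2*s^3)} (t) 11*t^2/4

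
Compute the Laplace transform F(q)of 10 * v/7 10/(7 * q^2)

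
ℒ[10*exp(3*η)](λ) 10/(λ - 3)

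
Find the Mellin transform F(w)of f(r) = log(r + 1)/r -pi * csc(pi * w)/(w - 1)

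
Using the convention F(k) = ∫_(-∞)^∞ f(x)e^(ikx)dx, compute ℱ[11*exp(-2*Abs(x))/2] 22/(k^2 + 4)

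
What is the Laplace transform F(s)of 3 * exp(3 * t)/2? 3/(2 * (s - 3))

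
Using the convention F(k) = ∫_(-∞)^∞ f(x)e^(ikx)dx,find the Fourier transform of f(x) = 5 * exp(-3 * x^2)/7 5 * sqrt(3) * sqrt(pi) * exp(-k^2/12)/21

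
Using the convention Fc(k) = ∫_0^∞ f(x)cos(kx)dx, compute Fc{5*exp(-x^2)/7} 5*sqrt(pi)*exp(-k^2/4)/14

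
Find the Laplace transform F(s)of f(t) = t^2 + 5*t 2/s^3 + 5/s^2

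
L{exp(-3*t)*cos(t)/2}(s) (s+3)/(2*((s+3)^2+1))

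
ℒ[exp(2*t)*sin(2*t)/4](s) 1/(2*((s - 2)^2 + 4))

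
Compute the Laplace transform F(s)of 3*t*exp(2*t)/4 3/(4*(s - 2)^2)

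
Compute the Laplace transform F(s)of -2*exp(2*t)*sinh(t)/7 -2/(7*(s - 2)^2 - 7)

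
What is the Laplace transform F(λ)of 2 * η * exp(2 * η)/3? 2/(3 * (λ - 2)^2)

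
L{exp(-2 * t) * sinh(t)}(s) 1/((s + 2)^2 - 1)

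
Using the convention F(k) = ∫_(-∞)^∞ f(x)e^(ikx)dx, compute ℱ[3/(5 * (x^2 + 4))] 3 * pi * exp(-2 * Abs(k))/10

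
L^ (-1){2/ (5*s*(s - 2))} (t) 2*exp (t)*sinh (t)/5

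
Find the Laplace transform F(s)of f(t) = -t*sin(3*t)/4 -3*s/(2*(s^2 + 9)^2)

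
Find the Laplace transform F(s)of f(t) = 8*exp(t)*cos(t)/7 8*(s - 1)/(7*((s - 1)^2+1))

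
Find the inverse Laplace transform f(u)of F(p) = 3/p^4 u^3/2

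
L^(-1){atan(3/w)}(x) sin(3 * x)/x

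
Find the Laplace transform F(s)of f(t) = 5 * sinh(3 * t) 15/(s^2 - 9)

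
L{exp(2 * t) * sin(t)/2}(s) 1/(2 * ((s - 2)^2 + 1))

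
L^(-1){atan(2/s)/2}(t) sin(2*t)/(2*t)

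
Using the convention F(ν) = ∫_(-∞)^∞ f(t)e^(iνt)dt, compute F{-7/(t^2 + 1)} -7*pi*exp(-Abs(ν))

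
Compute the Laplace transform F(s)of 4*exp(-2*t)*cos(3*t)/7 4*(s+2)/(7*((s+2)^2+9))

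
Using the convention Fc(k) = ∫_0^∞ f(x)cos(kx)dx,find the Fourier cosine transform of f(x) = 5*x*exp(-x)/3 5*(1 - k^2)/(3*(k^2 + 1)^2)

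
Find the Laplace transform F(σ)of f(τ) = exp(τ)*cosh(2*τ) (σ - 1)/((σ - 1)^2 - 4)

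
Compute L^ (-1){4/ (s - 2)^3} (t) 2*t^2*exp (2*t)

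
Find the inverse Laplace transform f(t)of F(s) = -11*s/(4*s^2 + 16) -11*cos(2*t)/4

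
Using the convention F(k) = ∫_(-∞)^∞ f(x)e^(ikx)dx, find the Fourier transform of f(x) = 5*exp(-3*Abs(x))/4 15/(2*(k^2 + 9))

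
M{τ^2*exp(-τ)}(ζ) gamma(ζ + 2)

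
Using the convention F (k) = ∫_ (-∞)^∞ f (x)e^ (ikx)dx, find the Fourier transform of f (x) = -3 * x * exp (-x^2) -3 * I * sqrt (pi) * k * exp (-k^2/4)/2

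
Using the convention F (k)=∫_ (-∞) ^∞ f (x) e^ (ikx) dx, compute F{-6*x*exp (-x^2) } -3*I*sqrt (pi)*k*exp (-k^2/4) 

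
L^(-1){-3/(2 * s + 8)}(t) -3 * exp(-4 * t)/2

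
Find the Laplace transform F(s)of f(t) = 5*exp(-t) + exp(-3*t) 5/(s + 1) + 1/(s + 3)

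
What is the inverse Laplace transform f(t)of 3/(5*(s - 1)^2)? 3*t*exp(t)/5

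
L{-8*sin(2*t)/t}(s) -8*atan(2/s)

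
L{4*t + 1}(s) 1/s + 4/s^2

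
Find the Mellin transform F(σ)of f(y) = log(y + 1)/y -pi*csc(pi*σ)/(σ - 1)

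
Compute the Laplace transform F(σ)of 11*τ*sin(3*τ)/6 11*σ/(σ^2 + 9)^2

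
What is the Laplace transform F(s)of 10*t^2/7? 20/(7*s^3)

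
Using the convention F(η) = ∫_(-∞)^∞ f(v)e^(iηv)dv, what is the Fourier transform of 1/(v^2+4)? pi * exp(-2 * Abs(η))/2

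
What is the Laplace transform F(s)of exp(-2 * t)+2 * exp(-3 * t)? 1/(s+2)+2/(s+3)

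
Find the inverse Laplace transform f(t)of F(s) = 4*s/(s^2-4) 4*cosh(2*t)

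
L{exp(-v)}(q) 1/(q + 1)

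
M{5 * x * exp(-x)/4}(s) 5 * gamma(s + 1)/4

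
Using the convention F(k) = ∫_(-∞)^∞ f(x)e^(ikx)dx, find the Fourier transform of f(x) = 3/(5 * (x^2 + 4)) 3 * pi * exp(-2 * Abs(k))/10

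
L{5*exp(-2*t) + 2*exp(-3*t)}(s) 2/(s + 3) + 5/(s + 2)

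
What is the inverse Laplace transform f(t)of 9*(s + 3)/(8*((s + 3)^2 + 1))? 9*exp(-3*t)*cos(t)/8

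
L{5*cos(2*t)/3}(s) 5*s/(3*(s^2 + 4))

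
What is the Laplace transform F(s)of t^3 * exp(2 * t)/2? 3/(s - 2)^4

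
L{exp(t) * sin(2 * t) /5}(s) 2/(5 * ((s - 1) ^2 + 4) ) 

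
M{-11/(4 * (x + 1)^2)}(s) 11 * pi * (s - 1)/(4 * sin(pi * s))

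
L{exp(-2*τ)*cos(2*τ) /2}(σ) (σ+2) /(2*((σ+2) ^2+4) ) 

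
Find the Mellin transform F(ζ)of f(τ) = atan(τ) -pi * sec(pi * ζ/2)/(2 * ζ)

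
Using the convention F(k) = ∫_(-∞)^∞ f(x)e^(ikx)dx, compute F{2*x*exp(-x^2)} I*sqrt(pi)*k*exp(-k^2/4)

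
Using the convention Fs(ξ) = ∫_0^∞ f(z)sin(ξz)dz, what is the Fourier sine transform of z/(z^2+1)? pi * exp(-ξ)/2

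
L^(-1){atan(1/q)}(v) sin(v)/v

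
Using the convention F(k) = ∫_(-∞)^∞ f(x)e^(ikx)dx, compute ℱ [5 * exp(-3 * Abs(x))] 30/(k^2 + 9)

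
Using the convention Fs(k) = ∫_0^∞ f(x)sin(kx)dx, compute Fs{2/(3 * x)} pi/3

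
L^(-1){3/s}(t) 3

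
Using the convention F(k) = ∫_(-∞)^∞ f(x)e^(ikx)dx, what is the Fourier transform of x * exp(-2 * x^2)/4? sqrt(2) * I * sqrt(pi) * k * exp(-k^2/8)/32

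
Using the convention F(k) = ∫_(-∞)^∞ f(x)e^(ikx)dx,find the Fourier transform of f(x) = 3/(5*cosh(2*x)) 3*pi/(10*cosh(pi*k/4))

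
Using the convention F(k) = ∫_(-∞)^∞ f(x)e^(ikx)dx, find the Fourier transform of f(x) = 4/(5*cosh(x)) 4*pi/(5*cosh(pi*k/2))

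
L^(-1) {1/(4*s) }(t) 1/4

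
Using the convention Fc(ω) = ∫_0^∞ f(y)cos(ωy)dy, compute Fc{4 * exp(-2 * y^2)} sqrt(2) * sqrt(pi) * exp(-ω^2/8)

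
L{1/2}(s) 1/(2*s)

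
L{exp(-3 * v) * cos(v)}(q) (q + 3)/((q + 3)^2 + 1)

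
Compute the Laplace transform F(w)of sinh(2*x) 2/(w^2 - 4)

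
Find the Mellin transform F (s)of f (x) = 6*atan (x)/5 -3*pi*sec (pi*s/2)/ (5*s)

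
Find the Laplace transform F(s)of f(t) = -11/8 -11/(8 * s)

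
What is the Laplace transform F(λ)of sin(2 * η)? 2/(λ^2 + 4)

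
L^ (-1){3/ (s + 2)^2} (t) 3 * t * exp (-2 * t)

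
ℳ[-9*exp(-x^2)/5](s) -9*gamma(s/2)/10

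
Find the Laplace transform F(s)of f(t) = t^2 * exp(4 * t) 2/(s - 4)^3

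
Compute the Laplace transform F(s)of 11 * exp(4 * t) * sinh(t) 11/((s - 4)^2 - 1)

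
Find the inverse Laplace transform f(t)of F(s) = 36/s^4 6 * t^3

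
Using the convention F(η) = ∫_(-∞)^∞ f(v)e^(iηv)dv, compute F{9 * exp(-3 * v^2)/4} 3 * sqrt(3) * sqrt(pi) * exp(-η^2/12)/4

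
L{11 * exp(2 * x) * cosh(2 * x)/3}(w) 11 * (w - 2)/(3 * w * (w - 4))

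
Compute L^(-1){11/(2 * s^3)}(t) 11 * t^2/4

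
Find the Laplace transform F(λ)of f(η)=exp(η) 1/(λ - 1)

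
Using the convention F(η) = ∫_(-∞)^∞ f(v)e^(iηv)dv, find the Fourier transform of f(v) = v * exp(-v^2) I * sqrt(pi) * η * exp(-η^2/4)/2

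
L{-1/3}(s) -1/(3*s)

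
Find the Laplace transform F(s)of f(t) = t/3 1/(3*s^2)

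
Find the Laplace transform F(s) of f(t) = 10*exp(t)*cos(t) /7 10*(s - 1) /(7*((s - 1) ^2 + 1) ) 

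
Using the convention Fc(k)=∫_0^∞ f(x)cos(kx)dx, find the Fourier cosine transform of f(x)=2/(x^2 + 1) pi*exp(-k)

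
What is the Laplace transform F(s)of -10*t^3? -60/s^4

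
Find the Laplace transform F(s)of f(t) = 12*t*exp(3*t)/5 12/(5*(s - 3)^2)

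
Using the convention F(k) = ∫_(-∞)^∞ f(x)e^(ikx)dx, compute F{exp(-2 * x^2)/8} sqrt(2) * sqrt(pi) * exp(-k^2/8)/16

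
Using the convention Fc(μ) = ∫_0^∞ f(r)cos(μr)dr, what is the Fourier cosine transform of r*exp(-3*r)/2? (9 - μ^2)/(2*(μ^2 + 9)^2)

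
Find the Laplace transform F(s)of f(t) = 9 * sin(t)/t 9 * atan(1/s)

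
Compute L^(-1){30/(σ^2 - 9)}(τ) 10*sinh(3*τ)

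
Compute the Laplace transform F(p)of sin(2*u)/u atan(2/p)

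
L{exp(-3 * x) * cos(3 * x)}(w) (w + 3)/((w + 3)^2 + 9)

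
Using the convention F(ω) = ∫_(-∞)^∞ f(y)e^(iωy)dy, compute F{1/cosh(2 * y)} pi/(2 * cosh(pi * ω/4))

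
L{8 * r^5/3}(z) 320/z^6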